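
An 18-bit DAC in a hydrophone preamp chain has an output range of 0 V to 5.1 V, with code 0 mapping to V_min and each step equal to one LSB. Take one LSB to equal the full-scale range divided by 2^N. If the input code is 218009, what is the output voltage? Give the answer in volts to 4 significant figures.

Span = 5.1 V. LSB = 5.1 V / 2^18.
V_out = 0 + 218009 × (5.1/262144) V
      = 0 V + 4.24136 V = 4.24136 V.

4.241 V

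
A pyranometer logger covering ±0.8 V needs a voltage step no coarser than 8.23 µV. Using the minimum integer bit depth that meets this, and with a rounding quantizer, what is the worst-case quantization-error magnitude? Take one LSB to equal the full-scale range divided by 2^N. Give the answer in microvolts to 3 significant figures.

The full-scale span is 0.8 − (-0.8) = 1.6 V.
Levels needed ≥ 1.6/8.23 µV = 194400. 2^18 = 262144 suffices, so N_min = 18.
LSB = 1.6 V / 2^18 = 6.1035 µV.
Half an LSB is 3.05 µV.

3.05 µV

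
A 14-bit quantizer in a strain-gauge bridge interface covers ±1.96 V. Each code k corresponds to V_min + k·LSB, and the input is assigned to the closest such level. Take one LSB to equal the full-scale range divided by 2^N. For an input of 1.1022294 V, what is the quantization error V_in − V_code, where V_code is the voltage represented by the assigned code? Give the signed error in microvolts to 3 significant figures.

−31.3 µV

The full-scale span is 1.96 − (-1.96) = 3.92 V. LSB = 3.92 V / 2^14 ≈ 239.3 µV.
(V_in − V_min)/LSB = (1.1022294 − (-1.96)) × 16384/3.92 = 12798.8690 → nearest code k = 12799.
Reconstructed level: -1.96 + 12799 × 3.92/16384 V = 1.1022607422 V.
Error = V_in − V_code = 1.1022294 − (1.1022607422) = −31.3 µV.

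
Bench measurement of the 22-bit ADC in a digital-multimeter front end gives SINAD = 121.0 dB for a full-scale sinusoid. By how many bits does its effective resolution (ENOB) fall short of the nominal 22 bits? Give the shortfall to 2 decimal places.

2.19 bits

N_eff = (121.0 − 1.76)/6.02 = 19.8073 bits.
Shortfall = 22 − 19.8073 = 2.1927 bits.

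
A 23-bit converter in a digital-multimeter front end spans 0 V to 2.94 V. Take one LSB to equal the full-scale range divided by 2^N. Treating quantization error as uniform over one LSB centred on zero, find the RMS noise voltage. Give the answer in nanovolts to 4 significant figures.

101.2 nV

Range is 2.94 V.
LSB = 2.94 V / 2^23 = 350.475 nV.
For a uniform distribution on [−LSB/2, +LSB/2], V_rms = LSB/√12 = 350.475 nV/3.4641 = 101.2 nV.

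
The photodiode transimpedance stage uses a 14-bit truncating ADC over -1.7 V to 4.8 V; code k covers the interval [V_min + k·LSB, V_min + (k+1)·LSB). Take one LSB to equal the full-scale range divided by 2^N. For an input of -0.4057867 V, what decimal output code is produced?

3262

The full-scale span is 4.8 − (-1.7) = 6.5 V. LSB = 6.5 V / 2^14 ≈ 396.7 µV.
V_in − V_min = -0.4057867 − (-1.7) = 1.2942133 V.
Divide by LSB: 1.2942133 × 16384/6.5 = 3262.2140.
Truncating gives code 3262.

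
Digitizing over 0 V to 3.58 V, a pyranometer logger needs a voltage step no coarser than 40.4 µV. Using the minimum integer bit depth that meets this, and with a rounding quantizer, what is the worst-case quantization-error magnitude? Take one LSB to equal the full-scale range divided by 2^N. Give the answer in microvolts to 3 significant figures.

Span = 3.58 V.
Need 2^N ≥ 3.58 V / 40.4 µV = 88610 → N_min = 17.
LSB = 3.58 V / 2^17 = 27.313 µV.
Max error for round-to-nearest is LSB/2 = 13.7 µV.

13.7 µV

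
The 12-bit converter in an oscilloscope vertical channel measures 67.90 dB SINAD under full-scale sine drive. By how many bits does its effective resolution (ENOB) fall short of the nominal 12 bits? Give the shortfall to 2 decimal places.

N_eff = (67.90 − 1.76)/6.02 = 10.9867 bits.
Shortfall = 12 − 10.9867 = 1.0133 bits.

1.01 bits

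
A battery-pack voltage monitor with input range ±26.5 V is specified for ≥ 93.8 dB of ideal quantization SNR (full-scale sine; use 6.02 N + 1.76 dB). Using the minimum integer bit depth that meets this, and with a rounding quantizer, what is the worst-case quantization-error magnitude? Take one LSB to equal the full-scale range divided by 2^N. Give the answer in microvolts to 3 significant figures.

404 µV

Span: 26.5 V − (-26.5 V) = 53 V.
Required N = ⌈(93.8 − 1.76)/6.02⌉ = ⌈15.289⌉ = 16.
One LSB is 53 V / 65536 = 0.80872 mV.
|e|_max = LSB/2 = 404 µV.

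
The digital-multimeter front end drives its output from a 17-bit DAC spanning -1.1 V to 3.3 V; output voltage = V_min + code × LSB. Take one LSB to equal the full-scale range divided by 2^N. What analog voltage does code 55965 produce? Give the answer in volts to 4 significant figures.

0.7787 V

Full-scale range = 3.3 V − (-1.1 V) = 4.4 V. LSB = 4.4 V / 2^17.
V_out = -1.1 + 55965 × (4.4/131072) V
      = -1.1 + 1.87871 = 0.778708 V.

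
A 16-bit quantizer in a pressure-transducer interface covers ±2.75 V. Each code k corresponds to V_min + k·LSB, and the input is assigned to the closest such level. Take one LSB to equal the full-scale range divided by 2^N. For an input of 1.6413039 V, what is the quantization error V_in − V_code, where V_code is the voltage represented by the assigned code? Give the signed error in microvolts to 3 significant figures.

+15.1 µV

Full-scale range = 2.75 V − (-2.75 V) = 5.5 V. LSB = 5.5 V / 2^16 ≈ 83.92 µV.
Position in LSBs: (1.6413039 − (-2.75)) × 65536/5.5 = 52325.1804; rounding gives k = 52325.
V_code = V_min + k × range/2^16 = -2.75 + 52325 × 5.5/65536 = 1.6412887573 V.
Error = V_in − V_code = 1.6413039 − (1.6412887573) = +15.1 µV.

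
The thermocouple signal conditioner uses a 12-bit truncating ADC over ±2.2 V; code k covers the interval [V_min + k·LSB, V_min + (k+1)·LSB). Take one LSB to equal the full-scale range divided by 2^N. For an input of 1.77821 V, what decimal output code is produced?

3703

The full-scale span is 2.2 − (-2.2) = 4.4 V. LSB = 4.4 V / 2^12 ≈ 1.074 mV.
(V_in − V_min) × 2^12/range = (1.77821 − (-2.2)) × 4096/4.4 = 3703.352.
Floor → code = 3703.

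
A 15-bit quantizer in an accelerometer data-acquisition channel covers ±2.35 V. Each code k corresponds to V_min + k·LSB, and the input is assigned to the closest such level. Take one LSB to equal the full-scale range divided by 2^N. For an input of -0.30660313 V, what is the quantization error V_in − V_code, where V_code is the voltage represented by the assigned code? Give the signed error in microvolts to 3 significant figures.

+55.8 µV

Full-scale range = 2.35 V − (-2.35 V) = 4.7 V. LSB = 4.7 V / 2^15 ≈ 143.4 µV.
Position in LSBs: (-0.30660313 − (-2.35)) × 32768/4.7 = 14246.3891; rounding gives k = 14246.
Reconstructed level: -2.35 + 14246 × 4.7/32768 V = -0.30665893555 V.
Error = V_in − V_code = -0.30660313 − (-0.30665893555) = +55.8 µV.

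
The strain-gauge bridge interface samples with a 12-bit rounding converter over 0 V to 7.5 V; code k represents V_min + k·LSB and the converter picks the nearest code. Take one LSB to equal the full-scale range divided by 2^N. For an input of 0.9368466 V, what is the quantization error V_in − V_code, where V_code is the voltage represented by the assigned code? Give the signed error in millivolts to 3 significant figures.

Span = 7.5 V. LSB = 7.5 V / 2^12 ≈ 1.831 mV.
Position in LSBs: (0.9368466 − (0)) × 4096/7.5 = 511.6432; rounding gives k = 512.
Reconstructed level: 0 + 512 × 7.5/4096 V = 0.9375000000 V.
Error = V_in − V_code = 0.9368466 − (0.9375000000) = −0.653 mV.

−0.653 mV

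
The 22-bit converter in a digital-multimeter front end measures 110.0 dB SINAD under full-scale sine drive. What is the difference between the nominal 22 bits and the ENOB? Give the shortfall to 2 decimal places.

4.02 bits

Effective bits = (110.0 − 1.76)/6.02 = 17.9801.
22 − 17.9801 = 4.02 bits below nominal.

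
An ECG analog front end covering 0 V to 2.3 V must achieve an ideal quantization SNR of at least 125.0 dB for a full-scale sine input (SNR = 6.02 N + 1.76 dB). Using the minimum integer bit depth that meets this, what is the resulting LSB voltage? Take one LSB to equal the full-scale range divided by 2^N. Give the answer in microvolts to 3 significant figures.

1.10 µV

Range is 2.3 V.
6.02 N + 1.76 ≥ 125.0 gives N ≥ 20.472, so the minimum integer is 21.
Step size = 2.3/2097152 V = 1.10 µV.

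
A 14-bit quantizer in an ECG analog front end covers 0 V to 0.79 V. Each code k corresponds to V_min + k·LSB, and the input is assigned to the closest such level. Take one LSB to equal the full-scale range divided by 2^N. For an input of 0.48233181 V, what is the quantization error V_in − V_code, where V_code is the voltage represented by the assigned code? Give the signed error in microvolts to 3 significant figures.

+9.42 µV

Full-scale range = 0.79 V. LSB = 0.79 V / 2^14 ≈ 48.22 µV.
(0.48233181 − (0)) / LSB = 0.48233181 × 16384/0.79 = 10003.1954. Nearest integer: k = 10003.
V_code = V_min + k × range/2^14 = 0 + 10003 × 0.79/16384 = 0.48232238770 V.
Error = V_in − V_code = 0.48233181 − (0.48232238770) = +9.42 µV.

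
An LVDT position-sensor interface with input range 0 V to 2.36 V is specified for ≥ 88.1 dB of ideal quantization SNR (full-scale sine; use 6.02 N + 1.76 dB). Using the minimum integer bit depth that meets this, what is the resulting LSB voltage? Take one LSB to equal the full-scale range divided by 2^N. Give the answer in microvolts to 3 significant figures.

Span = 2.36 V.
Required N = ⌈(88.1 − 1.76)/6.02⌉ = ⌈14.342⌉ = 15.
LSB = 2.36 V ÷ 2^15 = 2.36/32768 V = 72.0 µV.

72.0 µV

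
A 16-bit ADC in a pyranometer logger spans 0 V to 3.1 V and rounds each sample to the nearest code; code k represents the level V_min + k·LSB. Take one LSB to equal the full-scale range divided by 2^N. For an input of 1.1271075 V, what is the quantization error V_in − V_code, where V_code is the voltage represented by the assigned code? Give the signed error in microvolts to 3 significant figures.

−10.4 µV

V_FS = 3.1 V. LSB = 3.1 V / 2^16 ≈ 47.30 µV.
(V_in − V_min)/LSB = (1.1271075 − (0)) × 65536/3.1 = 23827.7797 → nearest code k = 23828.
V_code = 0 + (23828/65536) × 3.1 = 1.1271179199 V.
V_in − V_code = 1.1271075 − (1.1271179199) = −10.4 µV.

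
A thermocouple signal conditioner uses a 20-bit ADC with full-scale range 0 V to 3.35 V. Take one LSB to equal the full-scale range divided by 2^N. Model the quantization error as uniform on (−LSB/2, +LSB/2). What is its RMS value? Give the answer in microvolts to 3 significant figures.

Full-scale range = 3.35 V.
Step size = 3.35/1048576 V = 3.1948 µV.
σ_q = LSB/√12 = 3.1948 µV/3.4641 = 0.922 µV.

0.922 µV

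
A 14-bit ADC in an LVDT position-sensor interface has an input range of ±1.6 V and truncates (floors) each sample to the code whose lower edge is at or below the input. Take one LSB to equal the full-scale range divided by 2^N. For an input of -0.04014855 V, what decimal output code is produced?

Range = 1.6 − (-1.6) = 3.2 V. LSB = 3.2 V / 2^14 ≈ 195.3 µV.
code = ⌊(V_in − V_min)/LSB⌋ = ⌊(V_in − V_min) × 2^14 / range⌋
     = ⌊(-0.04014855 − (-1.6)) × 16384 / 3.2⌋ = ⌊1.55985145 × 16384/3.2⌋
     = ⌊7986.439⌋ = 7986.

7986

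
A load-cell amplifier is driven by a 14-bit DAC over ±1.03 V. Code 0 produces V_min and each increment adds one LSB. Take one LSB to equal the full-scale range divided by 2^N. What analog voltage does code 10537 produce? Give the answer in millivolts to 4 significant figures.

Range = 1.03 − (-1.03) = 2.06 V. LSB = 2.06 V / 2^14.
Output = V_min + (10537/16384) × range = -1.03 + 0.643127 × 2.06 V
      = -1.03 + 1.32484 = 0.294843 V.

294.8 mV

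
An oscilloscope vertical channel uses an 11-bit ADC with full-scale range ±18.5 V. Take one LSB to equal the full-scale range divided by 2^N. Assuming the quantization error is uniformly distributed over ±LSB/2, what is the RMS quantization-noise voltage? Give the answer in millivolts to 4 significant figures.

5.215 mV

Full-scale range = 18.5 V − (-18.5 V) = 37 V.
One LSB is 37 V / 2048 = 18.0664 mV.
For a uniform distribution on [−LSB/2, +LSB/2], V_rms = LSB/√12 = 18.0664 mV/3.4641 = 5.215 mV.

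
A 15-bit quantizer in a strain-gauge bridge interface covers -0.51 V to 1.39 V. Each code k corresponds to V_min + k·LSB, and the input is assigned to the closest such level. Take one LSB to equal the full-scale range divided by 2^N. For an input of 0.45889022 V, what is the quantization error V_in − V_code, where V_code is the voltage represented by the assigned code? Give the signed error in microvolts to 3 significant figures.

−12.4 µV

Range = 1.39 − (-0.51) = 1.9 V. LSB = 1.9 V / 2^15 ≈ 57.98 µV.
(V_in − V_min)/LSB = (0.45889022 − (-0.51)) × 32768/1.9 = 16709.7867 → nearest code k = 16710.
V_code = V_min + k × range/2^15 = -0.51 + 16710 × 1.9/32768 = 0.45890258789 V.
Error = V_in − V_code = 0.45889022 − (0.45890258789) = −12.4 µV.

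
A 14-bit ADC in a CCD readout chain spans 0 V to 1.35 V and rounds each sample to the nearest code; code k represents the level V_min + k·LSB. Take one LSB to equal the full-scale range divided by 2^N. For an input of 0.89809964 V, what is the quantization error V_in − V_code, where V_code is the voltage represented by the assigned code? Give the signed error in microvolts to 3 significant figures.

Full-scale range = 1.35 V. LSB = 1.35 V / 2^14 ≈ 82.40 µV.
(V_in − V_min)/LSB = (0.89809964 − (0)) × 16384/1.35 = 10899.6033 → nearest code k = 10900.
V_code = V_min + k × range/2^14 = 0 + 10900 × 1.35/16384 = 0.89813232422 V.
V_in − V_code = 0.89809964 − (0.89813232422) = −32.7 µV.

−32.7 µV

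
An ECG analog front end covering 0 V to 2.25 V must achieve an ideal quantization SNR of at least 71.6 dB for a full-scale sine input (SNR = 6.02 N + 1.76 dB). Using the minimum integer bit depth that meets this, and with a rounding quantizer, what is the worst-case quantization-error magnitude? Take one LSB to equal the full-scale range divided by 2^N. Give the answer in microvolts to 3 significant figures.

Range is 2.25 V.
6.02 N + 1.76 ≥ 71.6 gives N ≥ 11.601, so the minimum integer is 12.
LSB = 2.25 V ÷ 2^12 = 2.25/4096 V = 0.54932 mV.
|e|_max = LSB/2 = 275 µV.

275 µV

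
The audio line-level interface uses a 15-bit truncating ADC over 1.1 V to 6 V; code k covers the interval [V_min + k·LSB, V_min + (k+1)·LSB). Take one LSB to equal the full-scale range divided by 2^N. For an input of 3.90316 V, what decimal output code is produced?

Span: 6 V − (1.1 V) = 4.9 V. LSB = 4.9 V / 2^15 ≈ 149.5 µV.
(V_in − V_min) × 2^15/range = (3.90316 − (1.1)) × 32768/4.9 = 18745.703.
Floor → code = 18745.

18745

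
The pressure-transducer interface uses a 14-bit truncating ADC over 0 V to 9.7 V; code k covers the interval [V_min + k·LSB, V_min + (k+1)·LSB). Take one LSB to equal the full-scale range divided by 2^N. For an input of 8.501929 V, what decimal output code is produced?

14360

Full-scale range = 9.7 V. LSB = 9.7 V / 2^14 ≈ 0.5920 mV.
code = ⌊(V_in − V_min)/LSB⌋ = ⌊(V_in − V_min) × 2^14 / range⌋
     = ⌊(8.501929 − (0)) × 16384 / 9.7⌋ = ⌊8.501929 × 16384/9.7⌋
     = ⌊14360.372⌋ = 14360.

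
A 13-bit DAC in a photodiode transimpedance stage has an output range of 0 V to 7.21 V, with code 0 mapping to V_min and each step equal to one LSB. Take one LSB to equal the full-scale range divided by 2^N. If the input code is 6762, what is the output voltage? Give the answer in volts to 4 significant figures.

5.951 V

Range is 7.21 V. LSB = 7.21 V / 2^13.
V_out = 0 + 6762 × (7.21/8192) V
      = 0 + 5.95142 = 5.95142 V.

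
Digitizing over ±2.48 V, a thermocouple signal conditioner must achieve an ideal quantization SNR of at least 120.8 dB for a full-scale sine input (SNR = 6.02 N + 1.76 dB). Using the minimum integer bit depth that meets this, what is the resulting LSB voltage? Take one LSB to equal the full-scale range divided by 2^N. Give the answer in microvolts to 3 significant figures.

Span: 2.48 V − (-2.48 V) = 4.96 V.
Required N = ⌈(120.8 − 1.76)/6.02⌉ = ⌈19.774⌉ = 20.
Step size = 4.96/1048576 V = 4.73 µV.

4.73 µV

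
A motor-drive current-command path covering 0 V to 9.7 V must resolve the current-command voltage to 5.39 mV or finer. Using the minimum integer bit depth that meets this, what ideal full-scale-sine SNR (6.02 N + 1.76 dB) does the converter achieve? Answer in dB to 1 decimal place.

Span = 9.7 V.
9.7 V / 5.39 mV = 1800. Since 2^10 = 1024 and 2^11 = 2048, N = 11.
6.02(11) + 1.76 = 67.98 dB.

68.0 dB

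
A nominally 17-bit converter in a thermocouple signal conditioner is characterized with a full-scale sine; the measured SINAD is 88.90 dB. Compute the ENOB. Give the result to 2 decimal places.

14.48 bits

ENOB = (88.90 − 1.76)/6.02 = 14.4751 bits.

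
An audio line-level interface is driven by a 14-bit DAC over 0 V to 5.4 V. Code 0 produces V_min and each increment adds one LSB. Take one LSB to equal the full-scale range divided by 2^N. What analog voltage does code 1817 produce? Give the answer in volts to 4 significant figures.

0.5989 V

Full-scale range = 5.4 V. LSB = 5.4 V / 2^14.
V_out = 0 + 1817 × (5.4/16384) V
      = 0 + 0.598865 = 0.598865 V.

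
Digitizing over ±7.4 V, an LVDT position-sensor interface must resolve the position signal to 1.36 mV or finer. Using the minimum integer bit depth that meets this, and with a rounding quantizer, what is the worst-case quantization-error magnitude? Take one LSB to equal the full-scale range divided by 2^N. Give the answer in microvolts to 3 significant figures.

Range = 7.4 − (-7.4) = 14.8 V.
Levels needed ≥ 14.8/1.36 mV = 10880. 2^14 = 16384 suffices, so N_min = 14.
LSB = 14.8 V ÷ 2^14 = 14.8/16384 V = 0.90332 mV.
|e|_max = LSB/2 = 452 µV.

452 µV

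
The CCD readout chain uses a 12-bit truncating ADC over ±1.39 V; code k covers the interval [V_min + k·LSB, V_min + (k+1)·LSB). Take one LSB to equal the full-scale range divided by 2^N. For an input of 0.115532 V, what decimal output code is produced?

2218

The full-scale span is 1.39 − (-1.39) = 2.78 V. LSB = 2.78 V / 2^12 ≈ 0.6787 mV.
code = ⌊(V_in − V_min)/LSB⌋ = ⌊(V_in − V_min) × 2^12 / range⌋
     = ⌊(0.115532 − (-1.39)) × 4096 / 2.78⌋ = ⌊1.505532 × 4096/2.78⌋
     = ⌊2218.223⌋ = 2218.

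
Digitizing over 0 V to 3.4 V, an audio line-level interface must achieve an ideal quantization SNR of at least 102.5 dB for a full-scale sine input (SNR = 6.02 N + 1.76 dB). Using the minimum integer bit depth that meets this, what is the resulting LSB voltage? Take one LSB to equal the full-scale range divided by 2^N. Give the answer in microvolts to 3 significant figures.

25.9 µV

Full-scale range = 3.4 V.
Required N = ⌈(102.5 − 1.76)/6.02⌉ = ⌈16.734⌉ = 17.
Step size = 3.4/131072 V = 25.9 µV.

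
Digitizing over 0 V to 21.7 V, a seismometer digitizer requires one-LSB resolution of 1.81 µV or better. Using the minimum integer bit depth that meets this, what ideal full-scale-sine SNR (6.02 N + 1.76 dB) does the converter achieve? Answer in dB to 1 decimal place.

Range is 21.7 V.
Levels needed ≥ 21.7/1.81 µV = 1.199e7. 2^24 = 16777216 suffices, so N_min = 24.
SNR = 6.02 × 24 + 1.76 = 146.24 dB.

146.2 dB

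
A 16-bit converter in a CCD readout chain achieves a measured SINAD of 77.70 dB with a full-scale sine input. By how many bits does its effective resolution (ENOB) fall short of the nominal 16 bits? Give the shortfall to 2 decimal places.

3.39 bits

ENOB = (SINAD − 1.76)/6.02 = (77.70 − 1.76)/6.02 = 12.6146 bits.
16 − 12.6146 = 3.39 bits below nominal.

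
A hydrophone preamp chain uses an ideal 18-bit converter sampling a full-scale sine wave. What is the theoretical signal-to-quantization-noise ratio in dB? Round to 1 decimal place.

110.1 dB

6.02(18) + 1.76 = 108.36 + 1.76 = 110.12 dB.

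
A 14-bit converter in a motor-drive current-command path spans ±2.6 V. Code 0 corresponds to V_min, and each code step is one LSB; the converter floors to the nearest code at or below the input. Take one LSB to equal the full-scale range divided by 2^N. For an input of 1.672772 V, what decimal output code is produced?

13462

Span: 2.6 V − (-2.6 V) = 5.2 V. LSB = 5.2 V / 2^14 ≈ 317.4 µV.
code = ⌊(V_in − V_min)/LSB⌋ = ⌊(V_in − V_min) × 2^14 / range⌋
     = ⌊(1.672772 − (-2.6)) × 16384 / 5.2⌋ = ⌊4.272772 × 16384/5.2⌋
     = ⌊13462.519⌋ = 13462.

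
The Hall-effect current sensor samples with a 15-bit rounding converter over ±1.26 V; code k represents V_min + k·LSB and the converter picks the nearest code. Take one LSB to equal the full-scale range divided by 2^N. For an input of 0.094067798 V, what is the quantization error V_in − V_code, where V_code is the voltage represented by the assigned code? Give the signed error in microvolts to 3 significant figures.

Range = 1.26 − (-1.26) = 2.52 V. LSB = 2.52 V / 2^15 ≈ 76.90 µV.
(0.094067798 − (-1.26)) / LSB = 1.354067798 × 32768/2.52 = 17607.1800. Nearest integer: k = 17607.
V_code = -1.26 + (17607/32768) × 2.52 = 0.094053955078 V.
e = 0.094067798 − (0.094053955078) = +13.8 µV.

+13.8 µV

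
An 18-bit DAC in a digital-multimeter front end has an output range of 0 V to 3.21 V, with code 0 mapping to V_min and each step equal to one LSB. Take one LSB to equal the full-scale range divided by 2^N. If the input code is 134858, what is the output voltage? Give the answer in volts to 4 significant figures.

1.651 V

Full-scale range = 3.21 V. LSB = 3.21 V / 2^18.
V_out = V_min + code × LSB = 0 V + 134858 × 3.21 V / 262144
      = 0 + 1.65136 = 1.65136 V.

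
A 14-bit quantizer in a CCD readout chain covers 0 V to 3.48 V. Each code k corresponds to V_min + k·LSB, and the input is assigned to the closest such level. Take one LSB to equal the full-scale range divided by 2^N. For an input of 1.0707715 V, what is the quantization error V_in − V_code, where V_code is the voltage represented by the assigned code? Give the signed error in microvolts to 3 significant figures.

Full-scale range = 3.48 V. LSB = 3.48 V / 2^14 ≈ 212.4 µV.
Position in LSBs: (1.0707715 − (0)) × 16384/3.48 = 5041.2415; rounding gives k = 5041.
Reconstructed level: 0 + 5041 × 3.48/16384 V = 1.0707202148 V.
Error = V_in − V_code = 1.0707715 − (1.0707202148) = +51.3 µV.

+51.3 µV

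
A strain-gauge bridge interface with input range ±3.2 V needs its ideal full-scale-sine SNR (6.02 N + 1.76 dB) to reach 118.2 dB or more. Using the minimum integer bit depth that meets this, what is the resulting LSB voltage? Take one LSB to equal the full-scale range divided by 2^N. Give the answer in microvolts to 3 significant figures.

6.10 µV

The full-scale span is 3.2 − (-3.2) = 6.4 V.
N ≥ (118.2 − 1.76)/6.02 = 19.342 → N_min = 20.
Step size = 6.4/1048576 V = 6.10 µV.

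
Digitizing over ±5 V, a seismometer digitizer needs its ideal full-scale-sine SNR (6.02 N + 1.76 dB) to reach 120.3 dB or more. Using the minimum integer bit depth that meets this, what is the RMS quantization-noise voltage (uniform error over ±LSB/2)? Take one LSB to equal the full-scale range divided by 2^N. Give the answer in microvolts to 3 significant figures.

2.75 µV

The full-scale span is 5 − (-5) = 10 V.
Required N = ⌈(120.3 − 1.76)/6.02⌉ = ⌈19.691⌉ = 20.
Step size = 10/1048576 V = 9.5367 µV.
V_rms = LSB/√12 = 2.75 µV.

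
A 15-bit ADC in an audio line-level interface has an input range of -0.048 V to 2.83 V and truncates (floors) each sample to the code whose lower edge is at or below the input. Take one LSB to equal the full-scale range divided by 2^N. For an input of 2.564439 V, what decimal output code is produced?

Range = 2.83 − (-0.048) = 2.878 V. LSB = 2.878 V / 2^15 ≈ 87.83 µV.
V_in − V_min = 2.564439 − (-0.048) = 2.612439 V.
Divide by LSB: 2.612439 × 32768/2.878 = 29744.4062.
Truncating gives code 29744.

29744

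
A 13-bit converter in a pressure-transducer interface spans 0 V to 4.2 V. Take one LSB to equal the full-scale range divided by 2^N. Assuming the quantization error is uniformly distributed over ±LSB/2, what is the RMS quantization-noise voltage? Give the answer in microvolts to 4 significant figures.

148.0 µV

Span = 4.2 V.
Step size = 4.2/8192 V = 0.512695 mV.
V_rms = LSB/√12 = 0.512695 mV / √12 = 148.0 µV.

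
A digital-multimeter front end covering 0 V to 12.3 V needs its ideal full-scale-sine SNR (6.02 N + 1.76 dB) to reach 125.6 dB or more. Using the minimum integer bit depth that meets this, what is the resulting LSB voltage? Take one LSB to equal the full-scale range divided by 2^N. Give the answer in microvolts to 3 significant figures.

Range is 12.3 V.
Solving 6.02 N ≥ 125.6 − 1.76: N ≥ 20.571. Round up → N = 21.
Step size = 12.3/2097152 V = 5.87 µV.

5.87 µV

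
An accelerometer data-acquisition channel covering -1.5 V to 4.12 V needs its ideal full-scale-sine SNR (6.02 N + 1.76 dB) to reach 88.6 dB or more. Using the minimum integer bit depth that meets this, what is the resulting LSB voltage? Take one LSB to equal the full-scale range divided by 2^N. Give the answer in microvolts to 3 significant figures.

172 µV

The full-scale span is 4.12 − (-1.5) = 5.62 V.
N ≥ (88.6 − 1.76)/6.02 = 14.425 → N_min = 15.
LSB = 5.62 V ÷ 2^15 = 5.62/32768 V = 172 µV.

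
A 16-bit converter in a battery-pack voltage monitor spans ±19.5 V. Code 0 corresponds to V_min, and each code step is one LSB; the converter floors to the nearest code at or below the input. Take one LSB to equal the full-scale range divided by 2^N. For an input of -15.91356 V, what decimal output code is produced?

6026

Range = 19.5 − (-19.5) = 39 V. LSB = 39 V / 2^16 ≈ 0.5951 mV.
code = ⌊(V_in − V_min)/LSB⌋ = ⌊(V_in − V_min) × 2^16 / range⌋
     = ⌊(-15.91356 − (-19.5)) × 65536 / 39⌋ = ⌊3.58644 × 65536/39⌋
     = ⌊6026.691⌋ = 6026.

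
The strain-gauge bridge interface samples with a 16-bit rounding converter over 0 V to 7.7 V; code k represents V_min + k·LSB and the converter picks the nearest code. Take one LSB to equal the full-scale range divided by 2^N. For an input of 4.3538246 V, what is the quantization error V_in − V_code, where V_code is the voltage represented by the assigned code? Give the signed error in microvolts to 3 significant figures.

Range is 7.7 V. LSB = 7.7 V / 2^16 ≈ 117.5 µV.
(4.3538246 − (0)) / LSB = 4.3538246 × 65536/7.7 = 37056.1362. Nearest integer: k = 37056.
V_code = V_min + k × range/2^16 = 0 + 37056 × 7.7/65536 = 4.3538085938 V.
Error = V_in − V_code = 4.3538246 − (4.3538085938) = +16.0 µV.

+16.0 µV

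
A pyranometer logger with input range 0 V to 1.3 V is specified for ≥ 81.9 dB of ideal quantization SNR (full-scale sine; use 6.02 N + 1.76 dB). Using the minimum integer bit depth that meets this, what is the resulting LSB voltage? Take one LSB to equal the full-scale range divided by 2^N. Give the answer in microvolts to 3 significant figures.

Full-scale range = 1.3 V.
Solving 6.02 N ≥ 81.9 − 1.76: N ≥ 13.312. Round up → N = 14.
LSB = 1.3 V / 2^14 = 79.3 µV.

79.3 µV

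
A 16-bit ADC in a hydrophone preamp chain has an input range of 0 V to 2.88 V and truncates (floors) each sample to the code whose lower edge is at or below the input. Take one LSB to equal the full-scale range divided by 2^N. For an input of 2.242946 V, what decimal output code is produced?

Full-scale range = 2.88 V. LSB = 2.88 V / 2^16 ≈ 43.95 µV.
(V_in − V_min) × 2^16/range = (2.242946 − (0)) × 65536/2.88 = 51039.482.
Floor → code = 51039.

51039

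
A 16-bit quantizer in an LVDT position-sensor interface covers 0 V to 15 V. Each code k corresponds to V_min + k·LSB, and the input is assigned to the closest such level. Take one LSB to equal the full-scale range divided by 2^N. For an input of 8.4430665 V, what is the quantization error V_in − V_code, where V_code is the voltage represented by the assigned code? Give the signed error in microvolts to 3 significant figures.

Range is 15 V. LSB = 15 V / 2^16 ≈ 228.9 µV.
(8.4430665 − (0)) / LSB = 8.4430665 × 65536/15 = 36888.3204. Nearest integer: k = 36888.
Reconstructed level: 0 + 36888 × 15/65536 V = 8.4429931641 V.
e = 8.4430665 − (8.4429931641) = +73.3 µV.

+73.3 µV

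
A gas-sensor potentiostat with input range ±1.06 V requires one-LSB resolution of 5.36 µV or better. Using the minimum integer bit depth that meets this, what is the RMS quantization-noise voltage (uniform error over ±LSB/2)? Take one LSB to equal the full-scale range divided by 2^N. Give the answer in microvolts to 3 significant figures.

The full-scale span is 1.06 − (-1.06) = 2.12 V.
Required number of levels: 2.12/5.36 µV = 395520; smallest N with 2^N ≥ that is 19.
One LSB is 2.12 V / 524288 = 4.0436 µV.
V_rms = LSB/√12 = 1.17 µV.

1.17 µV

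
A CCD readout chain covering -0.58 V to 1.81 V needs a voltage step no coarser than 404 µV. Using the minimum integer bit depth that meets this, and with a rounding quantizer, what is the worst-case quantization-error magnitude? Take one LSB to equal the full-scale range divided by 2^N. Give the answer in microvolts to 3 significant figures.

146 µV

Full-scale range = 1.81 V − (-0.58 V) = 2.39 V.
Required number of levels: 2.39/404 µV = 5915.8; smallest N with 2^N ≥ that is 13.
Step size = 2.39/8192 V = 291.75 µV.
Max error for round-to-nearest is LSB/2 = 146 µV.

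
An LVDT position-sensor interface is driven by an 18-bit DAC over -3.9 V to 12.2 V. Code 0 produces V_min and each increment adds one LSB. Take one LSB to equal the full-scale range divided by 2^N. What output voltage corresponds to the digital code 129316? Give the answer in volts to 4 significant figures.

4.042 V

Span: 12.2 V − (-3.9 V) = 16.1 V. LSB = 16.1 V / 2^18.
V_out = V_min + code × LSB = -3.9 V + 129316 × 16.1 V / 262144
      = -3.9 V + 7.94215 V = 4.04215 V.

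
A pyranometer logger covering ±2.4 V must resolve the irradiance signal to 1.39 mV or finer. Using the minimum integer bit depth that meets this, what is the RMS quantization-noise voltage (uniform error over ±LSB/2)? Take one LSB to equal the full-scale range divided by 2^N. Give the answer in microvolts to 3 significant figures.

Full-scale range = 2.4 V − (-2.4 V) = 4.8 V.
4.8 V / 1.39 mV = 3453. Since 2^11 = 2048 and 2^12 = 4096, N = 12.
One LSB is 4.8 V / 4096 = 1.1719 mV.
RMS noise = LSB/√12 = 338 µV.

338 µV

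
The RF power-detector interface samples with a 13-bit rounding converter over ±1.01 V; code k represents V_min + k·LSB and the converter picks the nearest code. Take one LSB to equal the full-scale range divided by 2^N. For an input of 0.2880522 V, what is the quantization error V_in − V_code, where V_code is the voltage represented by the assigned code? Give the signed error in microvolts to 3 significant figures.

Full-scale range = 1.01 V − (-1.01 V) = 2.02 V. LSB = 2.02 V / 2^13 ≈ 246.6 µV.
(V_in − V_min)/LSB = (0.2880522 − (-1.01)) × 8192/2.02 = 5264.1800 → nearest code k = 5264.
V_code = V_min + k × range/2^13 = -1.01 + 5264 × 2.02/8192 = 0.2880078125 V.
Error = V_in − V_code = 0.2880522 − (0.2880078125) = +44.4 µV.

+44.4 µV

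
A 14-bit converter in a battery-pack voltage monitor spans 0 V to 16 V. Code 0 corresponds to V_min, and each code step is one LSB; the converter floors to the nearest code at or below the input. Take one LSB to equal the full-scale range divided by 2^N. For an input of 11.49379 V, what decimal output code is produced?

V_FS = 16 V. LSB = 16 V / 2^14 ≈ 0.9766 mV.
(V_in − V_min) × 2^14/range = (11.49379 − (0)) × 16384/16 = 11769.641.
Floor → code = 11769.

11769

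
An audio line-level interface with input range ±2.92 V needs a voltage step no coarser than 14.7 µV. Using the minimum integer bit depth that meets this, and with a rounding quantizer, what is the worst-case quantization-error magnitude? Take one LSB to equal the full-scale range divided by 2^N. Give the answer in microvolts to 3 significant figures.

Range = 2.92 − (-2.92) = 5.84 V.
Required number of levels: 5.84/14.7 µV = 397280; smallest N with 2^N ≥ that is 19.
LSB = 5.84 V / 2^19 = 11.139 µV.
Half an LSB is 5.57 µV.

5.57 µV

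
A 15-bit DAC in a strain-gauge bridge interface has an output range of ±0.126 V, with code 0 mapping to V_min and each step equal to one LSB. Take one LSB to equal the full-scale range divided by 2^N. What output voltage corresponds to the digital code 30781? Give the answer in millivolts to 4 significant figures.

Range = 0.126 − (-0.126) = 0.252 V. LSB = 0.252 V / 2^15.
Output = V_min + (30781/32768) × range = -0.126 + 0.939362 × 0.252 V
      = -0.126 + 0.236719 = 0.110719 V.

110.7 mV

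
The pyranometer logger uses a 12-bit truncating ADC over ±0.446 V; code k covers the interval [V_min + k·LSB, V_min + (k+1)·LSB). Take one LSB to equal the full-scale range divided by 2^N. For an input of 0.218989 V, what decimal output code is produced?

3053

The full-scale span is 0.446 − (-0.446) = 0.892 V. LSB = 0.892 V / 2^12 ≈ 217.8 µV.
V_in − V_min = 0.218989 − (-0.446) = 0.664989 V.
Divide by LSB: 0.664989 × 4096/0.892 = 3053.5818.
Truncating gives code 3053.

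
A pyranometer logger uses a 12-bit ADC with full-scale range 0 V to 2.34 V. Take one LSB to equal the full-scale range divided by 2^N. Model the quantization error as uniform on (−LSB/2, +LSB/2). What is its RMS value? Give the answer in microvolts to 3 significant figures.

V_FS = 2.34 V.
LSB = 2.34 V ÷ 2^12 = 2.34/4096 V = 0.57129 mV.
For a uniform distribution on [−LSB/2, +LSB/2], V_rms = LSB/√12 = 0.57129 mV/3.4641 = 165 µV.

165 µV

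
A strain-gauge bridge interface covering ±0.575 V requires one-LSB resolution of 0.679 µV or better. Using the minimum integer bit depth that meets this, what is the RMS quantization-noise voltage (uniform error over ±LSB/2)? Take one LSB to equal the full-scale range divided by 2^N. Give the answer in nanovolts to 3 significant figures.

158 nV

Range = 0.575 − (-0.575) = 1.15 V.
Levels needed ≥ 1.15/0.679 µV = 1.694e6. 2^21 = 2097152 suffices, so N_min = 21.
Step size = 1.15/2097152 V = 0.54836 µV.
RMS noise = LSB/√12 = 158 nV.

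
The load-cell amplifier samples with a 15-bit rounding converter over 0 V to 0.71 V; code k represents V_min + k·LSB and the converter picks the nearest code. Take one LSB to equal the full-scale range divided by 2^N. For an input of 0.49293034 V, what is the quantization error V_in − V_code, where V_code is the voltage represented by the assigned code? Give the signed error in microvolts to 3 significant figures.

V_FS = 0.71 V. LSB = 0.71 V / 2^15 ≈ 21.67 µV.
Position in LSBs: (0.49293034 − (0)) × 32768/0.71 = 22749.7766; rounding gives k = 22750.
V_code = V_min + k × range/2^15 = 0 + 22750 × 0.71/32768 = 0.49293518066 V.
e = 0.49293034 − (0.49293518066) = −4.84 µV.

−4.84 µV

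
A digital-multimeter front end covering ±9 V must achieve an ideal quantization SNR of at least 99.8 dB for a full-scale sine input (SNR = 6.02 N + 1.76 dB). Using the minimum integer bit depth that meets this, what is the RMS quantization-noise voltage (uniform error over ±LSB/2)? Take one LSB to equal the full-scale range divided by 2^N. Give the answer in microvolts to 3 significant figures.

39.6 µV

Span: 9 V − (-9 V) = 18 V.
Required N = ⌈(99.8 − 1.76)/6.02⌉ = ⌈16.286⌉ = 17.
Step size = 18/131072 V = 137.33 µV.
RMS noise = LSB/√12 = 39.6 µV.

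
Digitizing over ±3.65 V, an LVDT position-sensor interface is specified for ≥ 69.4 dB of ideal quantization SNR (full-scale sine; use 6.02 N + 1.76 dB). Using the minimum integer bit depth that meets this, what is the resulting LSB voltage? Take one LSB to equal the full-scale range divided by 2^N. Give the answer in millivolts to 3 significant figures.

The full-scale span is 3.65 − (-3.65) = 7.3 V.
Solving 6.02 N ≥ 69.4 − 1.76: N ≥ 11.236. Round up → N = 12.
Step size = 7.3/4096 V = 1.78 mV.

1.78 mV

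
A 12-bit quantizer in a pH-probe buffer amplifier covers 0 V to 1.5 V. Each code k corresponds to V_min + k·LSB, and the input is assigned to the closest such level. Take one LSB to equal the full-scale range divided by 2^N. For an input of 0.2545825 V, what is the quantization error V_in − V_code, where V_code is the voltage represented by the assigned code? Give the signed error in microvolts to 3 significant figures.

V_FS = 1.5 V. LSB = 1.5 V / 2^12 ≈ 366.2 µV.
(0.2545825 − (0)) / LSB = 0.2545825 × 4096/1.5 = 695.1799. Nearest integer: k = 695.
V_code = 0 + (695/4096) × 1.5 = 0.2545166016 V.
e = 0.2545825 − (0.2545166016) = +65.9 µV.

+65.9 µV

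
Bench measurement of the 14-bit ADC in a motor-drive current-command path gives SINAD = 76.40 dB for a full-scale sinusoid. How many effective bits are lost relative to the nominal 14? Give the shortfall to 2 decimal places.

1.60 bits

Effective bits = (76.40 − 1.76)/6.02 = 12.3987.
Shortfall = 14 − 12.3987 = 1.6013 bits.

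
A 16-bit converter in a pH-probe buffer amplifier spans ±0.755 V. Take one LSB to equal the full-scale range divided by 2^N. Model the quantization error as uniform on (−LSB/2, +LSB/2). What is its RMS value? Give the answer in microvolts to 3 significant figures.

6.65 µV

Full-scale range = 0.755 V − (-0.755 V) = 1.51 V.
LSB = 1.51 V ÷ 2^16 = 1.51/65536 V = 23.041 µV.
For a uniform distribution on [−LSB/2, +LSB/2], V_rms = LSB/√12 = 23.041 µV/3.4641 = 6.65 µV.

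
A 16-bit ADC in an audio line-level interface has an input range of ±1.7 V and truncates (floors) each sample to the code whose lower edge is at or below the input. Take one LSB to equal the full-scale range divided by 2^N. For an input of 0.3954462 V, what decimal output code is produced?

40390

The full-scale span is 1.7 − (-1.7) = 3.4 V. LSB = 3.4 V / 2^16 ≈ 51.88 µV.
code = ⌊(V_in − V_min)/LSB⌋ = ⌊(V_in − V_min) × 2^16 / range⌋
     = ⌊(0.3954462 − (-1.7)) × 65536 / 3.4⌋ = ⌊2.0954462 × 65536/3.4⌋
     = ⌊40390.342⌋ = 40390.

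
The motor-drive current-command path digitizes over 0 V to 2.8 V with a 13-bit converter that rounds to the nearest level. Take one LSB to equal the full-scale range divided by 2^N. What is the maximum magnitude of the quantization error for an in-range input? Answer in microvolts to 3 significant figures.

Range is 2.8 V.
LSB = 2.8 V ÷ 2^13 = 2.8/8192 V = 341.80 µV.
|e|_max = LSB/2 = 171 µV.

171 µV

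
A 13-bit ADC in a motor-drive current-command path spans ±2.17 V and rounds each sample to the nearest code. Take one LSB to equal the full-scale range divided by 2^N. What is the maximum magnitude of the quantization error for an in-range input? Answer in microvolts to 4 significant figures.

Span: 2.17 V − (-2.17 V) = 4.34 V.
Step size = 4.34/8192 V = 0.529785 mV.
A rounding quantizer has |error| ≤ LSB/2 = 264.9 µV.

264.9 µV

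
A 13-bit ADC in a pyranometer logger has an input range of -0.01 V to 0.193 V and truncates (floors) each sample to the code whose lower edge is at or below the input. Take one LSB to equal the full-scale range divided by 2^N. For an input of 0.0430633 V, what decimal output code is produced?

Span: 0.193 V − (-0.01 V) = 0.203 V. LSB = 0.203 V / 2^13 ≈ 24.78 µV.
V_in − V_min = 0.0430633 − (-0.01) = 0.0530633 V.
Divide by LSB: 0.0530633 × 8192/0.203 = 2141.3525.
Truncating gives code 2141.

2141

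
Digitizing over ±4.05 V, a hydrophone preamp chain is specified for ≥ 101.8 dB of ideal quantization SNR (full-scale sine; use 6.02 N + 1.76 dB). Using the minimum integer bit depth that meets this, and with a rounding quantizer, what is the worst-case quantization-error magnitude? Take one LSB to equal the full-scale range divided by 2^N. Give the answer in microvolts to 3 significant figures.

30.9 µV

Span: 4.05 V − (-4.05 V) = 8.1 V.
Solving 6.02 N ≥ 101.8 − 1.76: N ≥ 16.618. Round up → N = 17.
Step size = 8.1/131072 V = 61.798 µV.
Max error for round-to-nearest is LSB/2 = 30.9 µV.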